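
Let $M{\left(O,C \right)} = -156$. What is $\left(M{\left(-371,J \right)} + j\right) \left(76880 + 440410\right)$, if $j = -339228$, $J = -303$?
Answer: $-175559949360$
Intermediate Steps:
$\left(M{\left(-371,J \right)} + j\right) \left(76880 + 440410\right) = \left(-156 - 339228\right) \left(76880 + 440410\right) = \left(-339384\right) 517290 = -175559949360$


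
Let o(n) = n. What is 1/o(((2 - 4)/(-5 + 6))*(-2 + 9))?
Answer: -1/14 ≈ -0.071429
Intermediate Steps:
1/o(((2 - 4)/(-5 + 6))*(-2 + 9)) = 1/(((2 - 4)/(-5 + 6))*(-2 + 9)) = 1/(-2/1*7) = 1/(-2*1*7) = 1/(-2*7) = 1/(-14) = -1/14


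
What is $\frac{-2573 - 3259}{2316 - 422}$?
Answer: $- \frac{2916}{947} \approx -3.0792$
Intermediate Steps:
$\frac{-2573 - 3259}{2316 - 422} = \frac{-2573 - 3259}{1894} = \left(-2573 - 3259\right) \frac{1}{1894} = \left(-5832\right) \frac{1}{1894} = - \frac{2916}{947}$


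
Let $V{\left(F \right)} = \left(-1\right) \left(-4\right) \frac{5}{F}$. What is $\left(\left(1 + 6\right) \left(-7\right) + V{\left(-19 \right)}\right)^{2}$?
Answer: $\frac{904401}{361} \approx 2505.3$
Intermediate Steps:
$V{\left(F \right)} = \frac{20}{F}$ ($V{\left(F \right)} = 4 \frac{5}{F} = \frac{20}{F}$)
$\left(\left(1 + 6\right) \left(-7\right) + V{\left(-19 \right)}\right)^{2} = \left(\left(1 + 6\right) \left(-7\right) + \frac{20}{-19}\right)^{2} = \left(7 \left(-7\right) + 20 \left(- \frac{1}{19}\right)\right)^{2} = \left(-49 - \frac{20}{19}\right)^{2} = \left(- \frac{951}{19}\right)^{2} = \frac{904401}{361}$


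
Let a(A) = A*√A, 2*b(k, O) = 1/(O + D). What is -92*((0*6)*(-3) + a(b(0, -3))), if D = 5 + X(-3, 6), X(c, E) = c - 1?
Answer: 23*I/2 ≈ 11.5*I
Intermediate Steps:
X(c, E) = -1 + c
D = 1 (D = 5 + (-1 - 3) = 5 - 4 = 1)
b(k, O) = 1/(2*(1 + O)) (b(k, O) = 1/(2*(O + 1)) = 1/(2*(1 + O)))
a(A) = A^(3/2)
-92*((0*6)*(-3) + a(b(0, -3))) = -92*((0*6)*(-3) + (1/(2*(1 - 3)))^(3/2)) = -92*(0*(-3) + ((½)/(-2))^(3/2)) = -92*(0 + ((½)*(-½))^(3/2)) = -92*(0 + (-¼)^(3/2)) = -92*(0 - I/8) = -(-23)*I/2 = 23*I/2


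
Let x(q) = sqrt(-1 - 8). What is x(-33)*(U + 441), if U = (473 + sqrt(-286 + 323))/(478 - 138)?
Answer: 3*I*(150413 + sqrt(37))/340 ≈ 1327.2*I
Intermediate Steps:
U = 473/340 + sqrt(37)/340 (U = (473 + sqrt(37))/340 = (473 + sqrt(37))*(1/340) = 473/340 + sqrt(37)/340 ≈ 1.4091)
x(q) = 3*I (x(q) = sqrt(-9) = 3*I)
x(-33)*(U + 441) = (3*I)*((473/340 + sqrt(37)/340) + 441) = (3*I)*(150413/340 + sqrt(37)/340) = 3*I*(150413/340 + sqrt(37)/340)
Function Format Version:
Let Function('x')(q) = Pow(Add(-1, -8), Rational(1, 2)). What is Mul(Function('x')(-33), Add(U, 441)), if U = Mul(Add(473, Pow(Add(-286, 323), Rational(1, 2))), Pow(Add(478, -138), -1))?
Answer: Mul(Rational(3, 340), I, Add(150413, Pow(37, Rational(1, 2)))) ≈ Mul(1327.2, I)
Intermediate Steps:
U = Add(Rational(473, 340), Mul(Rational(1, 340), Pow(37, Rational(1, 2)))) (U = Mul(Add(473, Pow(37, Rational(1, 2))), Pow(340, -1)) = Mul(Add(473, Pow(37, Rational(1, 2))), Rational(1, 340)) = Add(Rational(473, 340), Mul(Rational(1, 340), Pow(37, Rational(1, 2)))) ≈ 1.4091)
Function('x')(q) = Mul(3, I) (Function('x')(q) = Pow(-9, Rational(1, 2)) = Mul(3, I))
Mul(Function('x')(-33), Add(U, 441)) = Mul(Mul(3, I), Add(Add(Rational(473, 340), Mul(Rational(1, 340), Pow(37, Rational(1, 2)))), 441)) = Mul(Mul(3, I), Add(Rational(150413, 340), Mul(Rational(1, 340), Pow(37, Rational(1, 2))))) = Mul(3, I, Add(Rational(150413, 340), Mul(Rational(1, 340), Pow(37, Rational(1, 2)))))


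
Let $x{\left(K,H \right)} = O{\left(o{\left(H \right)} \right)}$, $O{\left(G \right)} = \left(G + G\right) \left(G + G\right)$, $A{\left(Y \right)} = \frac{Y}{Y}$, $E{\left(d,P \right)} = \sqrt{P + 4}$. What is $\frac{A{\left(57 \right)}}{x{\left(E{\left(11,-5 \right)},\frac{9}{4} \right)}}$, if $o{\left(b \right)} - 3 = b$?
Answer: $\frac{4}{441} \approx 0.0090703$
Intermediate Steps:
$o{\left(b \right)} = 3 + b$
$E{\left(d,P \right)} = \sqrt{4 + P}$
$A{\left(Y \right)} = 1$
$O{\left(G \right)} = 4 G^{2}$ ($O{\left(G \right)} = 2 G 2 G = 4 G^{2}$)
$x{\left(K,H \right)} = 4 \left(3 + H\right)^{2}$
$\frac{A{\left(57 \right)}}{x{\left(E{\left(11,-5 \right)},\frac{9}{4} \right)}} = 1 \frac{1}{4 \left(3 + \frac{9}{4}\right)^{2}} = 1 \frac{1}{4 \left(\frac{21}{4}\right)^{2}} = 1 \frac{1}{4 \cdot \frac{441}{16}} = 1 \frac{1}{\frac{441}{4}} = 1 \cdot \frac{4}{441} = \frac{4}{441}$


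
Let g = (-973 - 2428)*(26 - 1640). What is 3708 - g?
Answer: -5485506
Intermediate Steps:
g = 5489214 (g = -3401*(-1614) = 5489214)
3708 - g = 3708 - 1*5489214 = 3708 - 5489214 = -5485506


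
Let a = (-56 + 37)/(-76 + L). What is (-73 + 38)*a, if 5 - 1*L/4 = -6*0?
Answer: -95/8 ≈ -11.875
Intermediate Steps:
L = 20 (L = 20 - (-24)*0 = 20 - 4*0 = 20 + 0 = 20)
a = 19/56 (a = (-56 + 37)/(-76 + 20) = -19/(-56) = -19*(-1/56) = 19/56 ≈ 0.33929)
(-73 + 38)*a = (-73 + 38)*(19/56) = -35*19/56 = -95/8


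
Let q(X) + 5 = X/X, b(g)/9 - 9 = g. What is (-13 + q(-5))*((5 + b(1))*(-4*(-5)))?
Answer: -32300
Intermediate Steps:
b(g) = 81 + 9*g
q(X) = -4 (q(X) = -5 + X/X = -5 + 1 = -4)
(-13 + q(-5))*((5 + b(1))*(-4*(-5))) = (-13 - 4)*((5 + (81 + 9*1))*(-4*(-5))) = -17*(5 + (81 + 9))*20 = -17*(5 + 90)*20 = -1615*20 = -17*1900 = -32300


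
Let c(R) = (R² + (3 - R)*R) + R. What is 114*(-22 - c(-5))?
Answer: -228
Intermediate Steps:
c(R) = R + R² + R*(3 - R) (c(R) = (R² + R*(3 - R)) + R = R + R² + R*(3 - R))
114*(-22 - c(-5)) = 114*(-22 - 4*(-5)) = 114*(-22 - 1*(-20)) = 114*(-22 + 20) = 114*(-2) = -228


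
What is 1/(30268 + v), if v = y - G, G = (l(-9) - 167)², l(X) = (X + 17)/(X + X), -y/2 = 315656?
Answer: -81/50955613 ≈ -1.5896e-6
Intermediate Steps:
y = -631312 (y = -2*315656 = -631312)
l(X) = (17 + X)/(2*X) (l(X) = (17 + X)/((2*X)) = (17 + X)*(1/(2*X)) = (17 + X)/(2*X))
G = 2271049/81 (G = ((½)*(17 - 9)/(-9) - 167)² = ((½)*(-⅑)*8 - 167)² = (-4/9 - 167)² = (-1507/9)² = 2271049/81 ≈ 28038.)
v = -53407321/81 (v = -631312 - 1*2271049/81 = -631312 - 2271049/81 = -53407321/81 ≈ -6.5935e+5)
1/(30268 + v) = 1/(30268 - 53407321/81) = 1/(-50955613/81) = -81/50955613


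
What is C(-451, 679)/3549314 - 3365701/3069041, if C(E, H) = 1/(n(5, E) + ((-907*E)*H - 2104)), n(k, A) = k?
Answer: -3317953345926399273815/3025501925077513353896 ≈ -1.0967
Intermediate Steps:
C(E, H) = 1/(-2099 - 907*E*H) (C(E, H) = 1/(5 + ((-907*E)*H - 2104)) = 1/(5 + (-907*E*H - 2104)) = 1/(5 + (-2104 - 907*E*H)) = 1/(-2099 - 907*E*H))
C(-451, 679)/3549314 - 3365701/3069041 = -1/(2099 + 907*(-451)*679)/3549314 - 3365701/3069041 = -1/(2099 - 277749703)*(1/3549314) - 3365701*1/3069041 = -1/(-277747604)*(1/3549314) - 3365701/3069041 = -1*(-1/277747604)*(1/3549314) - 3365701/3069041 = (1/277747604)*(1/3549314) - 3365701/3069041 = 1/985813459343656 - 3365701/3069041 = -3317953345926399273815/3025501925077513353896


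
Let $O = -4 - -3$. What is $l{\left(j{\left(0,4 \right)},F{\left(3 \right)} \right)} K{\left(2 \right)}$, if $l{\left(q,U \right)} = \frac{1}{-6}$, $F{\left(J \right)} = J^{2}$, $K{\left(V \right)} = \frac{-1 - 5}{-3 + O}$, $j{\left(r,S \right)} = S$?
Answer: $- \frac{1}{4} \approx -0.25$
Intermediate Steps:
$O = -1$ ($O = -4 + 3 = -1$)
$K{\left(V \right)} = \frac{3}{2}$ ($K{\left(V \right)} = \frac{-1 - 5}{-3 - 1} = - \frac{6}{-4} = \left(-6\right) \left(- \frac{1}{4}\right) = \frac{3}{2}$)
$l{\left(q,U \right)} = - \frac{1}{6}$
$l{\left(j{\left(0,4 \right)},F{\left(3 \right)} \right)} K{\left(2 \right)} = \left(- \frac{1}{6}\right) \frac{3}{2} = - \frac{1}{4}$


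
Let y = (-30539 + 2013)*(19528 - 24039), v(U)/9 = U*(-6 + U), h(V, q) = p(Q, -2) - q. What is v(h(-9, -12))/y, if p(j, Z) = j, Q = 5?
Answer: 99/7569458 ≈ 1.3079e-5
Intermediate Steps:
h(V, q) = 5 - q
v(U) = 9*U*(-6 + U) (v(U) = 9*(U*(-6 + U)) = 9*U*(-6 + U))
y = 128680786 (y = -28526*(-4511) = 128680786)
v(h(-9, -12))/y = (9*(5 - 1*(-12))*(-6 + (5 - 1*(-12))))/128680786 = (9*(5 + 12)*(-6 + (5 + 12)))*(1/128680786) = (9*17*(-6 + 17))*(1/128680786) = (9*17*11)*(1/128680786) = 1683*(1/128680786) = 99/7569458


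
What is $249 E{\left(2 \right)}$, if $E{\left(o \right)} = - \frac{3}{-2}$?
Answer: $\frac{747}{2} \approx 373.5$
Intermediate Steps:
$E{\left(o \right)} = \frac{3}{2}$ ($E{\left(o \right)} = \left(-3\right) \left(- \frac{1}{2}\right) = \frac{3}{2}$)
$249 E{\left(2 \right)} = 249 \cdot \frac{3}{2} = \frac{747}{2}$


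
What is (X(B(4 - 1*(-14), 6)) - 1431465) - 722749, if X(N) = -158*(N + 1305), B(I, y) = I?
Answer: -2363248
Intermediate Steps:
X(N) = -206190 - 158*N (X(N) = -158*(1305 + N) = -206190 - 158*N)
(X(B(4 - 1*(-14), 6)) - 1431465) - 722749 = ((-206190 - 158*(4 - 1*(-14))) - 1431465) - 722749 = ((-206190 - 158*(4 + 14)) - 1431465) - 722749 = ((-206190 - 158*18) - 1431465) - 722749 = ((-206190 - 2844) - 1431465) - 722749 = (-209034 - 1431465) - 722749 = -1640499 - 722749 = -2363248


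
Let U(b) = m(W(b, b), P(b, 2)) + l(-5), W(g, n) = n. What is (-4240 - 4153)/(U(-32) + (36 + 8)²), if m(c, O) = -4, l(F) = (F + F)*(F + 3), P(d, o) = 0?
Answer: -8393/1952 ≈ -4.2997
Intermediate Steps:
l(F) = 2*F*(3 + F) (l(F) = (2*F)*(3 + F) = 2*F*(3 + F))
U(b) = 16 (U(b) = -4 + 2*(-5)*(3 - 5) = -4 + 2*(-5)*(-2) = -4 + 20 = 16)
(-4240 - 4153)/(U(-32) + (36 + 8)²) = (-4240 - 4153)/(16 + (36 + 8)²) = -8393/(16 + 44²) = -8393/(16 + 1936) = -8393/1952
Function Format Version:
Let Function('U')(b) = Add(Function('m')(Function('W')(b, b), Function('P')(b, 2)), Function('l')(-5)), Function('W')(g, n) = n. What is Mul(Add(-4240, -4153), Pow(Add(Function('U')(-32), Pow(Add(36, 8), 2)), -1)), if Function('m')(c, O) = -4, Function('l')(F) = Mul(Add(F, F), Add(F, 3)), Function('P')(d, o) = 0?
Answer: Rational(-8393, 1952) ≈ -4.2997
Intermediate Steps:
Function('l')(F) = Mul(2, F, Add(3, F)) (Function('l')(F) = Mul(Mul(2, F), Add(3, F)) = Mul(2, F, Add(3, F)))
Function('U')(b) = 16 (Function('U')(b) = Add(-4, Mul(2, -5, Add(3, -5))) = Add(-4, Mul(2, -5, -2)) = Add(-4, 20) = 16)
Mul(Add(-4240, -4153), Pow(Add(Function('U')(-32), Pow(Add(36, 8), 2)), -1)) = Mul(Add(-4240, -4153), Pow(Add(16, Pow(Add(36, 8), 2)), -1)) = Mul(-8393, Pow(Add(16, Pow(44, 2)), -1)) = Mul(-8393, Pow(Add(16, 1936), -1)) = Mul(-8393, Pow(1952, -1)) = Mul(-8393, Rational(1, 1952)) = Rational(-8393, 1952)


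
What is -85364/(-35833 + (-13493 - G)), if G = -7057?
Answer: 85364/42269 ≈ 2.0195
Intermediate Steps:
-85364/(-35833 + (-13493 - G)) = -85364/(-35833 + (-13493 - 1*(-7057))) = -85364/(-35833 + (-13493 + 7057)) = -85364/(-35833 - 6436) = -85364/(-42269) = -85364*(-1/42269) = 85364/42269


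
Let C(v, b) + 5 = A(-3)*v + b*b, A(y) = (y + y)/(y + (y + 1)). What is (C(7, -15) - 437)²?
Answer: 1087849/25 ≈ 43514.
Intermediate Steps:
A(y) = 2*y/(1 + 2*y) (A(y) = (2*y)/(y + (1 + y)) = (2*y)/(1 + 2*y) = 2*y/(1 + 2*y))
C(v, b) = -5 + b² + 6*v/5 (C(v, b) = -5 + ((2*(-3)/(1 + 2*(-3)))*v + b*b) = -5 + ((2*(-3)/(1 - 6))*v + b²) = -5 + ((2*(-3)/(-5))*v + b²) = -5 + ((2*(-3)*(-⅕))*v + b²) = -5 + (6*v/5 + b²) = -5 + (b² + 6*v/5) = -5 + b² + 6*v/5)
(C(7, -15) - 437)² = ((-5 + (-15)² + (6/5)*7) - 437)² = ((-5 + 225 + 42/5) - 437)² = (1142/5 - 437)² = (-1043/5)² = 1087849/25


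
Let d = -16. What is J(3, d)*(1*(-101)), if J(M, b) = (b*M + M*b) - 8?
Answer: 10504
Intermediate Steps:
J(M, b) = -8 + 2*M*b (J(M, b) = (M*b + M*b) - 8 = 2*M*b - 8 = -8 + 2*M*b)
J(3, d)*(1*(-101)) = (-8 + 2*3*(-16))*(1*(-101)) = (-8 - 96)*(-101) = -104*(-101) = 10504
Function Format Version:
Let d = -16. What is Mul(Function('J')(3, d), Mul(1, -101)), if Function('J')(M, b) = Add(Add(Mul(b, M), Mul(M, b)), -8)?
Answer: 10504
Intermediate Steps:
Function('J')(M, b) = Add(-8, Mul(2, M, b)) (Function('J')(M, b) = Add(Add(Mul(M, b), Mul(M, b)), -8) = Add(Mul(2, M, b), -8) = Add(-8, Mul(2, M, b)))
Mul(Function('J')(3, d), Mul(1, -101)) = Mul(Add(-8, Mul(2, 3, -16)), Mul(1, -101)) = Mul(Add(-8, -96), -101) = Mul(-104, -101) = 10504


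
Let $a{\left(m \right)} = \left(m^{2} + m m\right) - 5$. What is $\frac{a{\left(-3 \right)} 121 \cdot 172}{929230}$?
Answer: $\frac{3146}{10805} \approx 0.29116$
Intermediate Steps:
$a{\left(m \right)} = -5 + 2 m^{2}$ ($a{\left(m \right)} = \left(m^{2} + m^{2}\right) - 5 = 2 m^{2} - 5 = -5 + 2 m^{2}$)
$\frac{a{\left(-3 \right)} 121 \cdot 172}{929230} = \frac{\left(-5 + 2 \left(-3\right)^{2}\right) 121 \cdot 172}{929230} = \left(-5 + 2 \cdot 9\right) 121 \cdot 172 \cdot \frac{1}{929230} = \left(-5 + 18\right) 121 \cdot 172 \cdot \frac{1}{929230} = 13 \cdot 121 \cdot 172 \cdot \frac{1}{929230} = 1573 \cdot 172 \cdot \frac{1}{929230} = 270556 \cdot \frac{1}{929230} = \frac{3146}{10805}$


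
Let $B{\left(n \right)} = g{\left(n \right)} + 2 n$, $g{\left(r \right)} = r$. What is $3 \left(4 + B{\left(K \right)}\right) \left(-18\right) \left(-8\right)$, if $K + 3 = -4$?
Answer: $-7344$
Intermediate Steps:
$K = -7$ ($K = -3 - 4 = -7$)
$B{\left(n \right)} = 3 n$ ($B{\left(n \right)} = n + 2 n = 3 n$)
$3 \left(4 + B{\left(K \right)}\right) \left(-18\right) \left(-8\right) = 3 \left(4 + 3 \left(-7\right)\right) \left(-18\right) \left(-8\right) = 3 \left(4 - 21\right) \left(-18\right) \left(-8\right) = 3 \left(-17\right) \left(-18\right) \left(-8\right) = \left(-51\right) \left(-18\right) \left(-8\right) = 918 \left(-8\right) = -7344$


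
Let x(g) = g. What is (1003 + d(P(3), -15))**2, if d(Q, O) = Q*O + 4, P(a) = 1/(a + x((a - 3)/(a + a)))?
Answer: 1004004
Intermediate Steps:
P(a) = 1/(a + (-3 + a)/(2*a)) (P(a) = 1/(a + (a - 3)/(a + a)) = 1/(a + (-3 + a)/((2*a))) = 1/(a + (-3 + a)*(1/(2*a))) = 1/(a + (-3 + a)/(2*a)))
d(Q, O) = 4 + O*Q (d(Q, O) = O*Q + 4 = 4 + O*Q)
(1003 + d(P(3), -15))**2 = (1003 + (4 - 30*3/(-3 + 3 + 2*3**2)))**2 = (1003 + (4 - 30*3/(-3 + 3 + 2*9)))**2 = (1003 + (4 - 30*3/(-3 + 3 + 18)))**2 = (1003 + (4 - 30*3/18))**2 = (1003 + (4 - 15*1/3))**2 = (1003 + (4 - 5))**2 = (1003 - 1)**2 = 1002**2 = 1004004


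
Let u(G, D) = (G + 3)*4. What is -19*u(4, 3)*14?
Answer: -7448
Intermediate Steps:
u(G, D) = 12 + 4*G (u(G, D) = (3 + G)*4 = 12 + 4*G)
-19*u(4, 3)*14 = -19*(12 + 4*4)*14 = -19*(12 + 16)*14 = -19*28*14 = -532*14 = -7448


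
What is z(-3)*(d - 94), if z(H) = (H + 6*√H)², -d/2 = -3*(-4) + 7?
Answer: 13068 + 4752*I*√3 ≈ 13068.0 + 8230.7*I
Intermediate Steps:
d = -38 (d = -2*(-3*(-4) + 7) = -2*(12 + 7) = -2*19 = -38)
z(-3)*(d - 94) = (-3 + 6*√(-3))²*(-38 - 94) = (-3 + 6*(I*√3))²*(-132) = (-3 + 6*I*√3)²*(-132) = -132*(-3 + 6*I*√3)²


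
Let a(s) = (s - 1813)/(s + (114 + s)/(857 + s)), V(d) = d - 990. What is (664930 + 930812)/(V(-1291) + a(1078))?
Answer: -3330508234524/4762147507 ≈ -699.37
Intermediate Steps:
V(d) = -990 + d
a(s) = (-1813 + s)/(s + (114 + s)/(857 + s))
(664930 + 930812)/(V(-1291) + a(1078)) = (664930 + 930812)/((-990 - 1291) + (-1553741 + 1078² - 956*1078)/(114 + 1078² + 858*1078)) = 1595742/(-2281 + (-1553741 + 1162084 - 1030568)/(114 + 1162084 + 924924)) = 1595742/(-2281 - 1422225/2087122) = 1595742/(-4762147507/2087122) = 1595742*(-2087122/4762147507) = -3330508234524/4762147507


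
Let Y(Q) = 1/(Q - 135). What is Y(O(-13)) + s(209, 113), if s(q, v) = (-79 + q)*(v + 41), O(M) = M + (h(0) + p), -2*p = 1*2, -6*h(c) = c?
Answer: 2982979/149 ≈ 20020.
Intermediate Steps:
h(c) = -c/6
p = -1 (p = -2/2 = -1/2*2 = -1)
O(M) = -1 + M (O(M) = M + (-1/6*0 - 1) = M + (0 - 1) = M - 1 = -1 + M)
s(q, v) = (-79 + q)*(41 + v)
Y(Q) = 1/(-135 + Q)
Y(O(-13)) + s(209, 113) = 1/(-135 + (-1 - 13)) + (-3239 - 79*113 + 41*209 + 209*113) = 1/(-135 - 14) + (-3239 - 8927 + 8569 + 23617) = 1/(-149) + 20020 = -1/149 + 20020 = 2982979/149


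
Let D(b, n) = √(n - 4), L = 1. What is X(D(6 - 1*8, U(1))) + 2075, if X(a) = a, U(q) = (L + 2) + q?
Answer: 2075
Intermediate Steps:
U(q) = 3 + q (U(q) = (1 + 2) + q = 3 + q)
D(b, n) = √(-4 + n)
X(D(6 - 1*8, U(1))) + 2075 = √(-4 + (3 + 1)) + 2075 = √(-4 + 4) + 2075 = √0 + 2075 = 0 + 2075 = 2075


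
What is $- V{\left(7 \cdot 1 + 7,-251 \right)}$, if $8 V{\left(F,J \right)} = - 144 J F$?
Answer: $-63252$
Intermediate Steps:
$V{\left(F,J \right)} = - 18 F J$ ($V{\left(F,J \right)} = \frac{- 144 J F}{8} = \frac{\left(-144\right) F J}{8} = - 18 F J$)
$- V{\left(7 \cdot 1 + 7,-251 \right)} = - \left(-18\right) \left(7 \cdot 1 + 7\right) \left(-251\right) = - \left(-18\right) \left(7 + 7\right) \left(-251\right) = - \left(-18\right) 14 \left(-251\right) = \left(-1\right) 63252 = -63252$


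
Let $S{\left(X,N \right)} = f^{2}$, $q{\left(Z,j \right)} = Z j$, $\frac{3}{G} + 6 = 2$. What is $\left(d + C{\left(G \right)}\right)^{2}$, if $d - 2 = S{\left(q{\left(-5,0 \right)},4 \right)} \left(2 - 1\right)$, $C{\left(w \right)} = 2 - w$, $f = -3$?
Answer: $\frac{3025}{16} \approx 189.06$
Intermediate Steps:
$G = - \frac{3}{4}$ ($G = \frac{3}{-6 + 2} = \frac{3}{-4} = 3 \left(- \frac{1}{4}\right) = - \frac{3}{4} \approx -0.75$)
$S{\left(X,N \right)} = 9$ ($S{\left(X,N \right)} = \left(-3\right)^{2} = 9$)
$d = 11$ ($d = 2 + 9 \left(2 - 1\right) = 2 + 9 \cdot 1 = 2 + 9 = 11$)
$\left(d + C{\left(G \right)}\right)^{2} = \left(11 + \left(2 - - \frac{3}{4}\right)\right)^{2} = \left(11 + \left(2 + \frac{3}{4}\right)\right)^{2} = \left(11 + \frac{11}{4}\right)^{2} = \left(\frac{55}{4}\right)^{2} = \frac{3025}{16}$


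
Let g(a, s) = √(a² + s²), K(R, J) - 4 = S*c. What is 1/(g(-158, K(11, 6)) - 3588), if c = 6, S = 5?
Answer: -897/3211906 - √6530/6423812 ≈ -0.00029185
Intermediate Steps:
K(R, J) = 34 (K(R, J) = 4 + 5*6 = 4 + 30 = 34)
1/(g(-158, K(11, 6)) - 3588) = 1/(√((-158)² + 34²) - 3588) = 1/(√(24964 + 1156) - 3588) = 1/(√26120 - 3588) = 1/(2*√6530 - 3588) = 1/(-3588 + 2*√6530)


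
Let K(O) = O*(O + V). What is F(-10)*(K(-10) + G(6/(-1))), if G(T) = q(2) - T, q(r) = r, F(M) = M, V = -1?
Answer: -1180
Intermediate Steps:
K(O) = O*(-1 + O) (K(O) = O*(O - 1) = O*(-1 + O))
G(T) = 2 - T
F(-10)*(K(-10) + G(6/(-1))) = -10*(-10*(-1 - 10) + (2 - 6/(-1))) = -10*(-10*(-11) + (2 - 6*(-1))) = -10*(110 + (2 - 1*(-6))) = -10*(110 + (2 + 6)) = -10*(110 + 8) = -10*118 = -1180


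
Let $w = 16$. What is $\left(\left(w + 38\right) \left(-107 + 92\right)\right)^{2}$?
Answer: $656100$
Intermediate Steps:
$\left(\left(w + 38\right) \left(-107 + 92\right)\right)^{2} = \left(\left(16 + 38\right) \left(-107 + 92\right)\right)^{2} = \left(54 \left(-15\right)\right)^{2} = \left(-810\right)^{2} = 656100$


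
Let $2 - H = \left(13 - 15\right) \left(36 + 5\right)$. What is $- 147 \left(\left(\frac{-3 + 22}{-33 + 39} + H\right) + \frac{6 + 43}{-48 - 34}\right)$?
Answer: $- \frac{521752}{41} \approx -12726.0$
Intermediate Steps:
$H = 84$ ($H = 2 - \left(13 - 15\right) \left(36 + 5\right) = 2 - \left(-2\right) 41 = 2 - -82 = 2 + 82 = 84$)
$- 147 \left(\left(\frac{-3 + 22}{-33 + 39} + H\right) + \frac{6 + 43}{-48 - 34}\right) = - 147 \left(\left(\frac{-3 + 22}{-33 + 39} + 84\right) + \frac{6 + 43}{-48 - 34}\right) = - 147 \left(\left(\frac{19}{6} + 84\right) + \frac{49}{-82}\right) = - 147 \left(\left(19 \cdot \frac{1}{6} + 84\right) + 49 \left(- \frac{1}{82}\right)\right) = - 147 \left(\left(\frac{19}{6} + 84\right) - \frac{49}{82}\right) = - 147 \left(\frac{523}{6} - \frac{49}{82}\right) = \left(-147\right) \frac{10648}{123} = - \frac{521752}{41}$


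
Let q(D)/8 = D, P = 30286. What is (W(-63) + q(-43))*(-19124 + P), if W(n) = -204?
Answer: -6116776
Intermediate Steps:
q(D) = 8*D
(W(-63) + q(-43))*(-19124 + P) = (-204 + 8*(-43))*(-19124 + 30286) = (-204 - 344)*11162 = -548*11162 = -6116776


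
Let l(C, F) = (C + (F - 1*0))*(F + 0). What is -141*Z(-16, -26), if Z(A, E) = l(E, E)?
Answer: -190632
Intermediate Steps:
l(C, F) = F*(C + F) (l(C, F) = (C + (F + 0))*F = (C + F)*F = F*(C + F))
Z(A, E) = 2*E**2 (Z(A, E) = E*(E + E) = E*(2*E) = 2*E**2)
-141*Z(-16, -26) = -282*(-26)**2 = -282*676 = -141*1352 = -190632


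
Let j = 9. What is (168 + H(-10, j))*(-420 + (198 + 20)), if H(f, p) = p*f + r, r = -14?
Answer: -12928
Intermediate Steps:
H(f, p) = -14 + f*p (H(f, p) = p*f - 14 = f*p - 14 = -14 + f*p)
(168 + H(-10, j))*(-420 + (198 + 20)) = (168 + (-14 - 10*9))*(-420 + (198 + 20)) = (168 + (-14 - 90))*(-420 + 218) = (168 - 104)*(-202) = 64*(-202) = -12928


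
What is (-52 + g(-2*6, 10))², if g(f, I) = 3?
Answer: 2401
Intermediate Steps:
(-52 + g(-2*6, 10))² = (-52 + 3)² = (-49)² = 2401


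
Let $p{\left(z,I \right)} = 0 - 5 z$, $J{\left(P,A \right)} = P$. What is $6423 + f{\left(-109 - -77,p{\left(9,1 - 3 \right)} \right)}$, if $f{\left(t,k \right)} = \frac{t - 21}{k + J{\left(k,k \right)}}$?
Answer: $\frac{578123}{90} \approx 6423.6$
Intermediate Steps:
$p{\left(z,I \right)} = - 5 z$
$f{\left(t,k \right)} = \frac{-21 + t}{2 k}$ ($f{\left(t,k \right)} = \frac{t - 21}{k + k} = \frac{-21 + t}{2 k}$)
$6423 + f{\left(-109 - -77,p{\left(9,1 - 3 \right)} \right)} = 6423 + \frac{-21 - 32}{2 \left(\left(-5\right) 9\right)} = 6423 + \frac{-21 + \left(-109 + 77\right)}{2 \left(-45\right)} = 6423 + \frac{1}{2} \left(- \frac{1}{45}\right) \left(-21 - 32\right) = 6423 + \frac{1}{2} \left(- \frac{1}{45}\right) \left(-53\right) = 6423 + \frac{53}{90} = \frac{578123}{90}$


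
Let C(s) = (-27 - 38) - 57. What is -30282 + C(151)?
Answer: -30404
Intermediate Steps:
C(s) = -122 (C(s) = -65 - 57 = -122)
-30282 + C(151) = -30282 - 122 = -30404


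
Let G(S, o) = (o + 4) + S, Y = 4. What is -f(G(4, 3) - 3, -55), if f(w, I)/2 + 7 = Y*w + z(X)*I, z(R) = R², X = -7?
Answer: 5340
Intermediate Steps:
G(S, o) = 4 + S + o (G(S, o) = (4 + o) + S = 4 + S + o)
f(w, I) = -14 + 8*w + 98*I (f(w, I) = -14 + 2*(4*w + (-7)²*I) = -14 + 2*(4*w + 49*I) = -14 + (8*w + 98*I) = -14 + 8*w + 98*I)
-f(G(4, 3) - 3, -55) = -(-14 + 8*((4 + 4 + 3) - 3) + 98*(-55)) = -(-14 + 8*(11 - 3) - 5390) = -(-14 + 8*8 - 5390) = -(-14 + 64 - 5390) = -1*(-5340) = 5340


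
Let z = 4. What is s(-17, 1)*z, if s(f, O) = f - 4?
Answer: -84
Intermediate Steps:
s(f, O) = -4 + f
s(-17, 1)*z = (-4 - 17)*4 = -21*4 = -84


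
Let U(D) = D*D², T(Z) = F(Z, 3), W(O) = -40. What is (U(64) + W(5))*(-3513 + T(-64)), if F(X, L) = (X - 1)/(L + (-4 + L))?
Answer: -929289732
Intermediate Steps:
F(X, L) = (-1 + X)/(-4 + 2*L)
T(Z) = -½ + Z/2 (T(Z) = (-1 + Z)/(2*(-2 + 3)) = (½)*(-1 + Z)/1 = (½)*1*(-1 + Z) = -½ + Z/2)
U(D) = D³
(U(64) + W(5))*(-3513 + T(-64)) = (64³ - 40)*(-3513 + (-½ + (½)*(-64))) = (262144 - 40)*(-3513 + (-½ - 32)) = 262104*(-3513 - 65/2) = 262104*(-7091/2) = -929289732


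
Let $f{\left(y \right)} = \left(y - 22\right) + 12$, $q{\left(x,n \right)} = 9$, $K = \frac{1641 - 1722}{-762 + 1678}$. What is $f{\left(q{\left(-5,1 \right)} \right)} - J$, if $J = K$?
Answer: $- \frac{835}{916} \approx -0.91157$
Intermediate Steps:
$K = - \frac{81}{916} \approx -0.088428$
$J = - \frac{81}{916} \approx -0.088428$
$f{\left(y \right)} = -10 + y$ ($f{\left(y \right)} = \left(-22 + y\right) + 12 = -10 + y$)
$f{\left(q{\left(-5,1 \right)} \right)} - J = \left(-10 + 9\right) - - \frac{81}{916} = -1 + \frac{81}{916} = - \frac{835}{916}$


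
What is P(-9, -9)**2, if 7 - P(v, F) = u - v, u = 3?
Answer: 25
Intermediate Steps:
P(v, F) = 4 + v (P(v, F) = 7 - (3 - v) = 7 + (-3 + v) = 4 + v)
P(-9, -9)**2 = (4 - 9)**2 = (-5)**2 = 25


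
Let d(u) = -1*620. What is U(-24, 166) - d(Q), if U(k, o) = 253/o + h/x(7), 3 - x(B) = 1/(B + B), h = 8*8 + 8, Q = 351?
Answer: 4397421/6806 ≈ 646.11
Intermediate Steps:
d(u) = -620
h = 72 (h = 64 + 8 = 72)
x(B) = 3 - 1/(2*B) (x(B) = 3 - 1/(B + B) = 3 - 1/(2*B))
U(k, o) = 1008/41 + 253/o (U(k, o) = 253/o + 72/(3 - ½/7) = 253/o + 72/(3 - ½*⅐) = 253/o + 72/(3 - 1/14) = 253/o + 72/(41/14) = 253/o + 72*(14/41) = 253/o + 1008/41 = 1008/41 + 253/o)
U(-24, 166) - d(Q) = (1008/41 + 253/166) - 1*(-620) = (1008/41 + 253*(1/166)) + 620 = (1008/41 + 253/166) + 620 = 177701/6806 + 620 = 4397421/6806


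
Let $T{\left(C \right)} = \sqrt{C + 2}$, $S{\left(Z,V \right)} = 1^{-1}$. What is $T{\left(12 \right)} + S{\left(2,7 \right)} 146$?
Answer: $146 + \sqrt{14} \approx 149.74$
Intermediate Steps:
$S{\left(Z,V \right)} = 1$
$T{\left(C \right)} = \sqrt{2 + C}$
$T{\left(12 \right)} + S{\left(2,7 \right)} 146 = \sqrt{2 + 12} + 1 \cdot 146 = \sqrt{14} + 146 = 146 + \sqrt{14}$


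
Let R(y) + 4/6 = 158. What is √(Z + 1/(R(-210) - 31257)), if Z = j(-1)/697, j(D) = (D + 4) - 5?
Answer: I*√12270333022667/65029403 ≈ 0.053866*I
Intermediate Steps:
R(y) = 472/3 (R(y) = -⅔ + 158 = 472/3)
j(D) = -1 + D (j(D) = (4 + D) - 5 = -1 + D)
Z = -2/697 (Z = (-1 - 1)/697 = -2*1/697 = -2/697 ≈ -0.0028694)
√(Z + 1/(R(-210) - 31257)) = √(-2/697 + 1/(472/3 - 31257)) = √(-2/697 + 1/(-93299/3)) = √(-2/697 - 3/93299) = √(-188689/65029403) = I*√12270333022667/65029403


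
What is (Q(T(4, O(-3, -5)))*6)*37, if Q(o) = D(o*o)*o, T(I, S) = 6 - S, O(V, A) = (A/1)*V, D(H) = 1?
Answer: -1998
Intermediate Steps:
O(V, A) = A*V (O(V, A) = (A*1)*V = A*V)
Q(o) = o (Q(o) = 1*o = o)
(Q(T(4, O(-3, -5)))*6)*37 = ((6 - (-5)*(-3))*6)*37 = ((6 - 1*15)*6)*37 = ((6 - 15)*6)*37 = -9*6*37 = -54*37 = -1998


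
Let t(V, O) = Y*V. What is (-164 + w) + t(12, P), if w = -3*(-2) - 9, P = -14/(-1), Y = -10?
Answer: -287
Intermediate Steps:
P = 14 (P = -14*(-1) = 14)
w = -3 (w = 6 - 9 = -3)
t(V, O) = -10*V
(-164 + w) + t(12, P) = (-164 - 3) - 10*12 = -167 - 120 = -287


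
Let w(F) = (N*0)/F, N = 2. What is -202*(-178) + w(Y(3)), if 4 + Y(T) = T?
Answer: 35956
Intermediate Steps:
Y(T) = -4 + T
w(F) = 0 (w(F) = (2*0)/F = 0/F = 0)
-202*(-178) + w(Y(3)) = -202*(-178) + 0 = 35956 + 0 = 35956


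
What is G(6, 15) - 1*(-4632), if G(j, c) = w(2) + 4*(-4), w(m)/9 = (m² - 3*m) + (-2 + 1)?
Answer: 4589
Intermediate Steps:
w(m) = -9 - 27*m + 9*m² (w(m) = 9*((m² - 3*m) + (-2 + 1)) = 9*((m² - 3*m) - 1) = 9*(-1 + m² - 3*m) = -9 - 27*m + 9*m²)
G(j, c) = -43 (G(j, c) = (-9 - 27*2 + 9*2²) + 4*(-4) = (-9 - 54 + 9*4) - 16 = (-9 - 54 + 36) - 16 = -27 - 16 = -43)
G(6, 15) - 1*(-4632) = -43 - 1*(-4632) = -43 + 4632 = 4589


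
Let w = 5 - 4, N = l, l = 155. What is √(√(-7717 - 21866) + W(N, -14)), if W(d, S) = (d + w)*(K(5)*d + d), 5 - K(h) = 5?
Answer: √(24180 + 3*I*√3287) ≈ 155.5 + 0.553*I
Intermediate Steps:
K(h) = 0 (K(h) = 5 - 1*5 = 5 - 5 = 0)
N = 155
w = 1
W(d, S) = d*(1 + d) (W(d, S) = (d + 1)*(0*d + d) = (1 + d)*(0 + d) = (1 + d)*d = d*(1 + d))
√(√(-7717 - 21866) + W(N, -14)) = √(√(-7717 - 21866) + 155*(1 + 155)) = √(√(-29583) + 155*156) = √(3*I*√3287 + 24180) = √(24180 + 3*I*√3287)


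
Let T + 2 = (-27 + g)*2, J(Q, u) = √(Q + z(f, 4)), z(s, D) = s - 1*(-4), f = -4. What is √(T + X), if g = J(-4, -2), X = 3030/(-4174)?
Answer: √(-247073669 + 17422276*I)/2087 ≈ 0.26538 + 7.5363*I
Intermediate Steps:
z(s, D) = 4 + s (z(s, D) = s + 4 = 4 + s)
J(Q, u) = √Q (J(Q, u) = √(Q + (4 - 4)) = √(Q + 0) = √Q)
X = -1515/2087 (X = 3030*(-1/4174) = -1515/2087 ≈ -0.72592)
g = 2*I (g = √(-4) = 2*I ≈ 2.0*I)
T = -56 + 4*I (T = -2 + (-27 + 2*I)*2 = -2 + (-54 + 4*I) = -56 + 4*I ≈ -56.0 + 4.0*I)
√(T + X) = √((-56 + 4*I) - 1515/2087) = √(-118387/2087 + 4*I)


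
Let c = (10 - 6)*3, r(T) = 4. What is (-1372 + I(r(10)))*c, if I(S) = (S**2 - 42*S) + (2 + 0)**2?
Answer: -18240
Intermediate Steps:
I(S) = 4 + S**2 - 42*S (I(S) = (S**2 - 42*S) + 2**2 = (S**2 - 42*S) + 4 = 4 + S**2 - 42*S)
c = 12 (c = 4*3 = 12)
(-1372 + I(r(10)))*c = (-1372 + (4 + 4**2 - 42*4))*12 = (-1372 + (4 + 16 - 168))*12 = (-1372 - 148)*12 = -1520*12 = -18240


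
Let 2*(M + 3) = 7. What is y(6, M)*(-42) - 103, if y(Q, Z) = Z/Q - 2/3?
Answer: -157/2 ≈ -78.500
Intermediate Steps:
M = 1/2 (M = -3 + (1/2)*7 = -3 + 7/2 = 1/2 ≈ 0.50000)
y(Q, Z) = -2/3 + Z/Q (y(Q, Z) = Z/Q - 2*1/3 = Z/Q - 2/3 = -2/3 + Z/Q)
y(6, M)*(-42) - 103 = (-2/3 + (1/2)/6)*(-42) - 103 = (-2/3 + (1/2)*(1/6))*(-42) - 103 = (-2/3 + 1/12)*(-42) - 103 = -7/12*(-42) - 103 = 49/2 - 103 = -157/2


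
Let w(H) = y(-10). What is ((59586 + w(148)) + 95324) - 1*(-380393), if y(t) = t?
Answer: 535293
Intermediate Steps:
w(H) = -10
((59586 + w(148)) + 95324) - 1*(-380393) = ((59586 - 10) + 95324) - 1*(-380393) = (59576 + 95324) + 380393 = 154900 + 380393 = 535293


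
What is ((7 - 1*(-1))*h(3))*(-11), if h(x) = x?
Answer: -264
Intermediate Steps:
((7 - 1*(-1))*h(3))*(-11) = ((7 - 1*(-1))*3)*(-11) = ((7 + 1)*3)*(-11) = (8*3)*(-11) = 24*(-11) = -264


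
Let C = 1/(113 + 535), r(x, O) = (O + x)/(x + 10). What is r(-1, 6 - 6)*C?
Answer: -1/5832 ≈ -0.00017147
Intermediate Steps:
r(x, O) = (O + x)/(10 + x)
C = 1/648 ≈ 0.0015432
r(-1, 6 - 6)*C = (((6 - 6) - 1)/(10 - 1))*(1/648) = ((0 - 1)/9)*(1/648) = ((1/9)*(-1))*(1/648) = -1/9*1/648 = -1/5832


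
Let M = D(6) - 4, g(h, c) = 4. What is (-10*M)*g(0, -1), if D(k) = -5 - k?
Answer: 600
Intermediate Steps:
M = -15 (M = (-5 - 1*6) - 4 = (-5 - 6) - 4 = -11 - 4 = -15)
(-10*M)*g(0, -1) = -10*(-15)*4 = 150*4 = 600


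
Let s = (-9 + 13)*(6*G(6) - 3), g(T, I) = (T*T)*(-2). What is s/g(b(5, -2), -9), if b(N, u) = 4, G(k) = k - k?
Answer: 3/8 ≈ 0.37500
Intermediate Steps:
G(k) = 0
g(T, I) = -2*T**2 (g(T, I) = T**2*(-2) = -2*T**2)
s = -12 (s = (-9 + 13)*(6*0 - 3) = 4*(0 - 3) = 4*(-3) = -12)
s/g(b(5, -2), -9) = -12/((-2*4**2)) = -12/((-2*16)) = -12/(-32) = -12*(-1/32) = 3/8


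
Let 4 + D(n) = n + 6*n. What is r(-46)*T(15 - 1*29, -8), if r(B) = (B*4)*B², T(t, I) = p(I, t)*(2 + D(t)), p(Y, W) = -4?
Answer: -155737600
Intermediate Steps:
D(n) = -4 + 7*n (D(n) = -4 + (n + 6*n) = -4 + 7*n)
T(t, I) = 8 - 28*t (T(t, I) = -4*(2 + (-4 + 7*t)) = -4*(-2 + 7*t) = 8 - 28*t)
r(B) = 4*B³ (r(B) = (4*B)*B² = 4*B³)
r(-46)*T(15 - 1*29, -8) = (4*(-46)³)*(8 - 28*(15 - 1*29)) = (4*(-97336))*(8 - 28*(15 - 29)) = -389344*(8 - 28*(-14)) = -389344*(8 + 392) = -389344*400 = -155737600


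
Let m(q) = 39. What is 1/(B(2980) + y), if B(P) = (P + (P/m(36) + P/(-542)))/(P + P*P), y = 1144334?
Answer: 63012378/72107206587893 ≈ 8.7387e-7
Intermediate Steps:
B(P) = 21641*P/(21138*(P + P**2)) (B(P) = (P + (P/39 + P/(-542)))/(P + P*P) = (P + (P*(1/39) + P*(-1/542)))/(P + P**2) = (P + (P/39 - P/542))/(P + P**2) = (P + 503*P/21138)/(P + P**2) = (21641*P/21138)/(P + P**2) = 21641*P/(21138*(P + P**2)))
1/(B(2980) + y) = 1/(21641/(21138*(1 + 2980)) + 1144334) = 1/((21641/21138)/2981 + 1144334) = 1/((21641/21138)*(1/2981) + 1144334) = 1/(21641/63012378 + 1144334) = 1/(72107206587893/63012378) = 63012378/72107206587893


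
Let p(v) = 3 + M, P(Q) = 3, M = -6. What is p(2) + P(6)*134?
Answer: 399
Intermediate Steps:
p(v) = -3 (p(v) = 3 - 6 = -3)
p(2) + P(6)*134 = -3 + 3*134 = -3 + 402 = 399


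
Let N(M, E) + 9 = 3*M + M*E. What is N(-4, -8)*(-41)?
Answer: -451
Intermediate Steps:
N(M, E) = -9 + 3*M + E*M (N(M, E) = -9 + (3*M + M*E) = -9 + (3*M + E*M) = -9 + 3*M + E*M)
N(-4, -8)*(-41) = (-9 + 3*(-4) - 8*(-4))*(-41) = (-9 - 12 + 32)*(-41) = 11*(-41) = -451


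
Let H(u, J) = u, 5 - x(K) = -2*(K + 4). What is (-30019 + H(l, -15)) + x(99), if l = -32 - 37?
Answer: -29877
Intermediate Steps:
l = -69
x(K) = 13 + 2*K (x(K) = 5 - (-2)*(K + 4) = 5 - (-2)*(4 + K) = 5 - (-8 - 2*K) = 5 + (8 + 2*K) = 13 + 2*K)
(-30019 + H(l, -15)) + x(99) = (-30019 - 69) + (13 + 2*99) = -30088 + (13 + 198) = -30088 + 211 = -29877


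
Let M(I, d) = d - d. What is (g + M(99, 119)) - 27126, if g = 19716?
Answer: -7410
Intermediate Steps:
M(I, d) = 0
(g + M(99, 119)) - 27126 = (19716 + 0) - 27126 = 19716 - 27126 = -7410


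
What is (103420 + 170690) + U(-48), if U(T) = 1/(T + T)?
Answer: 26314559/96 ≈ 2.7411e+5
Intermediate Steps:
U(T) = 1/(2*T)
(103420 + 170690) + U(-48) = (103420 + 170690) + (1/2)/(-48) = 274110 + (1/2)*(-1/48) = 274110 - 1/96 = 26314559/96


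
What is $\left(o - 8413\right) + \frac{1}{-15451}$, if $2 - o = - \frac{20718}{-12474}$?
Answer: $- \frac{90078928967}{10707543} \approx -8412.7$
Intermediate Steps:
$o = \frac{235}{693}$ ($o = 2 - - \frac{20718}{-12474} = 2 - \left(-20718\right) \left(- \frac{1}{12474}\right) = 2 - \frac{1151}{693} = \frac{235}{693} \approx 0.33911$)
$\left(o - 8413\right) + \frac{1}{-15451} = \left(\frac{235}{693} - 8413\right) + \frac{1}{-15451} = - \frac{5829974}{693} - \frac{1}{15451} = - \frac{90078928967}{10707543}$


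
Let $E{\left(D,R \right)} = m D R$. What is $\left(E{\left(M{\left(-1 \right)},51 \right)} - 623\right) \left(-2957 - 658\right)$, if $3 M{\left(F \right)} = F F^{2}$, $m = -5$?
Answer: $1944870$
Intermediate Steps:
$M{\left(F \right)} = \frac{F^{3}}{3}$ ($M{\left(F \right)} = \frac{F F^{2}}{3} = \frac{F^{3}}{3}$)
$E{\left(D,R \right)} = - 5 D R$
$\left(E{\left(M{\left(-1 \right)},51 \right)} - 623\right) \left(-2957 - 658\right) = \left(\left(-5\right) \frac{\left(-1\right)^{3}}{3} \cdot 51 - 623\right) \left(-2957 - 658\right) = \left(\left(-5\right) \frac{1}{3} \left(-1\right) 51 - 623\right) \left(-3615\right) = \left(\left(-5\right) \left(- \frac{1}{3}\right) 51 - 623\right) \left(-3615\right) = \left(85 - 623\right) \left(-3615\right) = \left(-538\right) \left(-3615\right) = 1944870$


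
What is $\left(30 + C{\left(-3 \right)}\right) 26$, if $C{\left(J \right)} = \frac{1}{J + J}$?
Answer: $\frac{2327}{3} \approx 775.67$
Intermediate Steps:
$C{\left(J \right)} = \frac{1}{2 J}$
$\left(30 + C{\left(-3 \right)}\right) 26 = \left(30 + \frac{1}{2 \left(-3\right)}\right) 26 = \left(30 + \frac{1}{2} \left(- \frac{1}{3}\right)\right) 26 = \left(30 - \frac{1}{6}\right) 26 = \frac{179}{6} \cdot 26 = \frac{2327}{3}$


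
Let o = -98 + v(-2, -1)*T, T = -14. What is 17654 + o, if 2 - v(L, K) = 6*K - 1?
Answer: 17430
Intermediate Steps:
v(L, K) = 3 - 6*K (v(L, K) = 2 - (6*K - 1) = 2 - (-1 + 6*K) = 2 + (1 - 6*K) = 3 - 6*K)
o = -224 (o = -98 + (3 - 6*(-1))*(-14) = -98 + (3 + 6)*(-14) = -98 + 9*(-14) = -98 - 126 = -224)
17654 + o = 17654 - 224 = 17430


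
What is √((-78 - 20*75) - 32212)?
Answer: I*√33790 ≈ 183.82*I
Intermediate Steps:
√((-78 - 20*75) - 32212) = √((-78 - 1500) - 32212) = √(-1578 - 32212) = √(-33790) = I*√33790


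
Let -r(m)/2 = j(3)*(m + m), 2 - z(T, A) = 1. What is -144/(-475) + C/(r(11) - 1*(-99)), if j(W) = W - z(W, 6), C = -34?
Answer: -14566/5225 ≈ -2.7878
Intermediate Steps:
z(T, A) = 1 (z(T, A) = 2 - 1*1 = 2 - 1 = 1)
j(W) = -1 + W (j(W) = W - 1*1 = W - 1 = -1 + W)
r(m) = -8*m (r(m) = -2*(-1 + 3)*(m + m) = -4*2*m = -8*m)
-144/(-475) + C/(r(11) - 1*(-99)) = -144/(-475) - 34/(-8*11 - 1*(-99)) = -144*(-1/475) - 34/(-88 + 99) = 144/475 - 34/11 = -14566/5225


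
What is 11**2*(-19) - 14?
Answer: -2313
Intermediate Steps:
11**2*(-19) - 14 = 121*(-19) - 14 = -2299 - 14 = -2313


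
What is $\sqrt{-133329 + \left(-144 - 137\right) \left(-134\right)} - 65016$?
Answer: $-65016 + 5 i \sqrt{3827} \approx -65016.0 + 309.31 i$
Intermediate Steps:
$\sqrt{-133329 + \left(-144 - 137\right) \left(-134\right)} - 65016 = \sqrt{-133329 - -37654} - 65016 = \sqrt{-133329 + 37654} - 65016 = \sqrt{-95675} - 65016 = 5 i \sqrt{3827} - 65016 = -65016 + 5 i \sqrt{3827}$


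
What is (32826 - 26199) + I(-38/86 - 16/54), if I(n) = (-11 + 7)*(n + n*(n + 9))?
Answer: 8969533751/1347921 ≈ 6654.3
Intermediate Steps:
I(n) = -4*n - 4*n*(9 + n) (I(n) = -4*(n + n*(9 + n)) = -4*n - 4*n*(9 + n))
(32826 - 26199) + I(-38/86 - 16/54) = (32826 - 26199) - 4*(-38/86 - 16/54)*(10 + (-38/86 - 16/54)) = 6627 - 4*(-38*1/86 - 16*1/54)*(10 + (-38*1/86 - 16*1/54)) = 6627 - 4*(-19/43 - 8/27)*(10 + (-19/43 - 8/27)) = 6627 - 4*(-857/1161)*(10 - 857/1161) = 6627 - 4*(-857/1161)*10753/1161 = 6627 + 36861284/1347921 = 8969533751/1347921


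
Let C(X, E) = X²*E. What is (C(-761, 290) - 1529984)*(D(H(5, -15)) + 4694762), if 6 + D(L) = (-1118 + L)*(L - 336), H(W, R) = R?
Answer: 847458775983534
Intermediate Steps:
D(L) = -6 + (-1118 + L)*(-336 + L) (D(L) = -6 + (-1118 + L)*(L - 336) = -6 + (-1118 + L)*(-336 + L))
C(X, E) = E*X²
(C(-761, 290) - 1529984)*(D(H(5, -15)) + 4694762) = (290*(-761)² - 1529984)*((375642 + (-15)² - 1454*(-15)) + 4694762) = (290*579121 - 1529984)*((375642 + 225 + 21810) + 4694762) = (167945090 - 1529984)*(397677 + 4694762) = 166415106*5092439 = 847458775983534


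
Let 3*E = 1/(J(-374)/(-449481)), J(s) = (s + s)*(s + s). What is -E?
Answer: 149827/559504 ≈ 0.26779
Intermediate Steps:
J(s) = 4*s**2 (J(s) = (2*s)*(2*s) = 4*s**2)
E = -149827/559504 (E = 1/(3*(((4*(-374)**2)/(-449481)))) = 1/(3*(((4*139876)*(-1/449481)))) = 1/(3*((559504*(-1/449481)))) = 1/(3*(-559504/449481)) = (1/3)*(-449481/559504) = -149827/559504 ≈ -0.26779)
-E = -1*(-149827/559504) = 149827/559504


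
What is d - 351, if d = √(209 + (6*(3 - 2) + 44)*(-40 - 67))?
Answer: -351 + I*√5141 ≈ -351.0 + 71.701*I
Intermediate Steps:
d = I*√5141 (d = √(209 + (6*1 + 44)*(-107)) = √(209 + (6 + 44)*(-107)) = √(209 + 50*(-107)) = √(209 - 5350) = √(-5141) = I*√5141 ≈ 71.701*I)
d - 351 = I*√5141 - 351 = -351 + I*√5141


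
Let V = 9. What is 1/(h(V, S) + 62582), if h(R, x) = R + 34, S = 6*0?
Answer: 1/62625 ≈ 1.5968e-5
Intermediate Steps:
S = 0
h(R, x) = 34 + R
1/(h(V, S) + 62582) = 1/((34 + 9) + 62582) = 1/(43 + 62582) = 1/62625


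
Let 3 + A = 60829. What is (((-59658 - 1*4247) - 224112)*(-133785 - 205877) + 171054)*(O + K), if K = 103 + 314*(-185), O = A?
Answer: 277735399113412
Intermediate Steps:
A = 60826 (A = -3 + 60829 = 60826)
O = 60826
K = -57987 (K = 103 - 58090 = -57987)
(((-59658 - 1*4247) - 224112)*(-133785 - 205877) + 171054)*(O + K) = (((-59658 - 1*4247) - 224112)*(-133785 - 205877) + 171054)*(60826 - 57987) = (((-59658 - 4247) - 224112)*(-339662) + 171054)*2839 = ((-63905 - 224112)*(-339662) + 171054)*2839 = (-288017*(-339662) + 171054)*2839 = (97828430254 + 171054)*2839 = 97828601308*2839 = 277735399113412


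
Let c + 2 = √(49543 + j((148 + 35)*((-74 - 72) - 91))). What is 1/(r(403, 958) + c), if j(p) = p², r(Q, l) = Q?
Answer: -401/1880932383 + 8*√29392081/1880932383 ≈ 2.2845e-5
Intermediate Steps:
c = -2 + 8*√29392081 (c = -2 + √(49543 + ((148 + 35)*((-74 - 72) - 91))²) = -2 + √(49543 + (183*(-146 - 91))²) = -2 + √(49543 + (183*(-237))²) = -2 + √(49543 + (-43371)²) = -2 + √(49543 + 1881043641) = -2 + √1881093184 = -2 + 8*√29392081 ≈ 43370.)
1/(r(403, 958) + c) = 1/(403 + (-2 + 8*√29392081)) = 1/(401 + 8*√29392081)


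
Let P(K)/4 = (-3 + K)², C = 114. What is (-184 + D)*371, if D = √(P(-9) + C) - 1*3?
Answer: -69377 + 371*√690 ≈ -59632.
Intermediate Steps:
P(K) = 4*(-3 + K)²
D = -3 + √690 (D = √(4*(-3 - 9)² + 114) - 1*3 = √(4*(-12)² + 114) - 3 = √(4*144 + 114) - 3 = √(576 + 114) - 3 = √690 - 3 = -3 + √690 ≈ 23.268)
(-184 + D)*371 = (-184 + (-3 + √690))*371 = (-187 + √690)*371 = -69377 + 371*√690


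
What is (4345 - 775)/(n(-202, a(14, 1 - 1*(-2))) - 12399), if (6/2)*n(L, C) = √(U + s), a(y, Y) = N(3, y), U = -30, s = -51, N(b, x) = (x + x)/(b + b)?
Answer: -491827/1708169 - 119*I/1708169 ≈ -0.28793 - 6.9665e-5*I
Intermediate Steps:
N(b, x) = x/b (N(b, x) = (2*x)/((2*b)) = (2*x)*(1/(2*b)) = x/b)
a(y, Y) = y/3
n(L, C) = 3*I (n(L, C) = √(-30 - 51)/3 = √(-81)/3 = (9*I)/3 = 3*I)
(4345 - 775)/(n(-202, a(14, 1 - 1*(-2))) - 12399) = (4345 - 775)/(3*I - 12399) = 3570/(-12399 + 3*I) = 3570*((-12399 - 3*I)/153735210) = 119*(-12399 - 3*I)/5124507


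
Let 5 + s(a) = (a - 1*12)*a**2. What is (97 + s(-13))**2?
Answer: 17081689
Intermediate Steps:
s(a) = -5 + a**2*(-12 + a) (s(a) = -5 + (a - 1*12)*a**2 = -5 + (a - 12)*a**2 = -5 + (-12 + a)*a**2 = -5 + a**2*(-12 + a))
(97 + s(-13))**2 = (97 + (-5 + (-13)**3 - 12*(-13)**2))**2 = (97 + (-5 - 2197 - 12*169))**2 = (97 + (-5 - 2197 - 2028))**2 = (97 - 4230)**2 = (-4133)**2 = 17081689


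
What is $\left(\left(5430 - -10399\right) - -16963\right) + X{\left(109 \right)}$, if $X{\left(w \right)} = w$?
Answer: $32901$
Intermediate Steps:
$\left(\left(5430 - -10399\right) - -16963\right) + X{\left(109 \right)} = \left(\left(5430 - -10399\right) - -16963\right) + 109 = \left(\left(5430 + 10399\right) + 16963\right) + 109 = \left(15829 + 16963\right) + 109 = 32792 + 109 = 32901$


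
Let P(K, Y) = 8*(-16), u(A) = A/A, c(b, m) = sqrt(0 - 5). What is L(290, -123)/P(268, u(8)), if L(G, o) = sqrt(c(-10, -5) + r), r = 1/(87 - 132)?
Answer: -sqrt(-5 + 225*I*sqrt(5))/1920 ≈ -0.0082198 - 0.0083019*I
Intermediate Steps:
c(b, m) = I*sqrt(5) (c(b, m) = sqrt(-5) = I*sqrt(5))
u(A) = 1
r = -1/45 (r = 1/(-45) = -1/45 ≈ -0.022222)
P(K, Y) = -128
L(G, o) = sqrt(-1/45 + I*sqrt(5)) (L(G, o) = sqrt(I*sqrt(5) - 1/45) = sqrt(-1/45 + I*sqrt(5)))
L(290, -123)/P(268, u(8)) = (sqrt(-5 + 225*I*sqrt(5))/15)/(-128) = (sqrt(-5 + 225*I*sqrt(5))/15)*(-1/128) = -sqrt(-5 + 225*I*sqrt(5))/1920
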